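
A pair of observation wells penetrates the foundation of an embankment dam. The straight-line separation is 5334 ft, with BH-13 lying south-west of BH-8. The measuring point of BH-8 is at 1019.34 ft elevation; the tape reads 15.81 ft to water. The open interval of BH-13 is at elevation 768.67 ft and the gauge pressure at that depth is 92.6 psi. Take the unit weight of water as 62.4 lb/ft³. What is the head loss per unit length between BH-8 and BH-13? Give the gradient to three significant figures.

Total head at BH-8: h = 1019.34 − 15.81 = 1003.53 ft.
Pressure head at BH-13: ψ = 144·P/γ = 144 × 92.6 / 62.4 = 213.69 ft.
Total head at BH-13: h = z + ψ = 768.67 + 213.69 = 982.36 ft.
Head difference: h(BH-8) − h(BH-13) = 1003.53 − 982.36 = 21.17 ft.
Hydraulic gradient: i = |Δh| / L = 21.17 / 5334 = 0.00397.

i ≈ 0.00397 ft/ft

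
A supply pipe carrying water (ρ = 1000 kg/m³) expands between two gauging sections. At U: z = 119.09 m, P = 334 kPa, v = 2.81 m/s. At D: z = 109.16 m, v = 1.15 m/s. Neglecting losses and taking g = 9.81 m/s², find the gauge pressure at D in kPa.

P₂ ≈ 435 kPa

Pressure head at U: ψ₁ = P₁/(ρg) = 334×1000 / (1000 × 9.81) = 34.05 m.
Velocity heads: v₁²/2g = 2.81²/19.62 = 0.402 m; v₂²/2g = 1.15²/19.62 = 0.067 m.
Total head H = z₁ + ψ₁ + v₁²/2g = 119.09 + 34.05 + 0.402 = 153.54 m.
ψ₂ = H − z₂ − v₂²/2g = 153.54 − 109.16 − 0.067 = 44.31 m.
P₂ = ρgψ₂ = 1000 × 9.81 × 44.31 ≈ 435 kPa.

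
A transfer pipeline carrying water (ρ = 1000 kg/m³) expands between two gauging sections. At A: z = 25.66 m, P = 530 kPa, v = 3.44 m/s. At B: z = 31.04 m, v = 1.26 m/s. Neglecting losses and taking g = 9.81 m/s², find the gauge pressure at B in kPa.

P₂ ≈ 482 kPa

Pressure head at A: ψ₁ = P₁/(ρg) = 530×1000 / (1000 × 9.81) = 54.03 m.
Velocity heads: v₁²/2g = 3.44²/19.62 = 0.603 m; v₂²/2g = 1.26²/19.62 = 0.081 m.
Total head H = z₁ + ψ₁ + v₁²/2g = 25.66 + 54.03 + 0.603 = 80.29 m.
ψ₂ = H − z₂ − v₂²/2g = 80.29 − 31.04 − 0.081 = 49.17 m.
P₂ = ρgψ₂ = 1000 × 9.81 × 49.17 ≈ 482 kPa.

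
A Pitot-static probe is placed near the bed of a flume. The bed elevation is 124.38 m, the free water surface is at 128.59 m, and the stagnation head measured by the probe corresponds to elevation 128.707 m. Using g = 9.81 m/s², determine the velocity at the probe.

Near the bed, under hydrostatic conditions, the piezometric head (z + ψ) equals the free-surface elevation, 128.59 m.
Velocity head = total − piezometric = 128.707 − 128.59 = 0.117 m.
v = √(2g·h_v) = √(2 × 9.81 × 0.117) = 1.52 m/s.

v ≈ 1.52 m/s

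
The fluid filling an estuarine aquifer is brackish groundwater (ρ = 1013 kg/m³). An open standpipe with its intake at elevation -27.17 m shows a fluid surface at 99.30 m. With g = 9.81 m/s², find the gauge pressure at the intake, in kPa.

Pressure head ψ = h − z = 99.30 − (-27.17) = 126.47 m.
P = ρgψ = 1013 × 9.81 × 126.47 = 1256799 Pa ≈ 1260 kPa.

P ≈ 1260 kPa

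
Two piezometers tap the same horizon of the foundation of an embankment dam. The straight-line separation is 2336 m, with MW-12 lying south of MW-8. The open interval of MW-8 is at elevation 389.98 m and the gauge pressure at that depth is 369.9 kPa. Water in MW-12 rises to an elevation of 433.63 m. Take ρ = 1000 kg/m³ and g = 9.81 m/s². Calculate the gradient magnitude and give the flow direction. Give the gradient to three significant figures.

Pressure head at MW-8: ψ = P/(ρg) = 369.9×1000 / (1000 × 9.81) = 37.71 m.
Total head at MW-8: h = z + ψ = 389.98 + 37.71 = 427.69 m.
Total head at MW-12: h = 433.63 m (water level in the piezometer is the total head).
Head difference: h(MW-8) − h(MW-12) = 427.69 − 433.63 = -5.94 m.
Hydraulic gradient: i = |Δh| / L = 5.94 / 2336 = 0.00254.
Flow is from higher to lower head: from MW-12 toward MW-8, i.e. toward the north.

i ≈ 0.00254; groundwater flows toward the north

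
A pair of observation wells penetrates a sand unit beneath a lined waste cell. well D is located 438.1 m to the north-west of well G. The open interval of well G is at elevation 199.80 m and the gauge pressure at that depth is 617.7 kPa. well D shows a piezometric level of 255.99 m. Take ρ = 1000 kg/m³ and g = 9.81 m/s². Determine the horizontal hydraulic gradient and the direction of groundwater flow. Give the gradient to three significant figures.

Pressure head at well G: ψ = P/(ρg) = 617.7×1000 / (1000 × 9.81) = 62.97 m.
Total head at well G: h = z + ψ = 199.80 + 62.97 = 262.77 m.
Total head at well D: h = 255.99 m (water level in the piezometer is the total head).
Head difference: h(well G) − h(well D) = 262.77 − 255.99 = 6.78 m.
Hydraulic gradient: i = |Δh| / L = 6.78 / 438.1 = 0.0155.
Flow is from higher to lower head: from well G toward well D, i.e. toward the north-west.

i ≈ 0.0155; groundwater flows toward the north-west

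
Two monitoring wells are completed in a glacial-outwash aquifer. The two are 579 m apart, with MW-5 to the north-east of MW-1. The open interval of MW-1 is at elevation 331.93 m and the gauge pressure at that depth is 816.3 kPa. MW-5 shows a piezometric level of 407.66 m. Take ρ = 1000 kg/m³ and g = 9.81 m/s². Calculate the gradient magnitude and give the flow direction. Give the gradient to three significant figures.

Pressure head at MW-1: ψ = P/(ρg) = 816.3×1000 / (1000 × 9.81) = 83.21 m.
Total head at MW-1: h = z + ψ = 331.93 + 83.21 = 415.14 m.
Total head at MW-5: h = 407.66 m (water level in the piezometer is the total head).
Head difference: h(MW-1) − h(MW-5) = 415.14 − 407.66 = 7.48 m.
Hydraulic gradient: i = |Δh| / L = 7.48 / 579 = 0.0129.
Flow is from higher to lower head: from MW-1 toward MW-5, i.e. toward the north-east.

i ≈ 0.0129; groundwater flows toward the north-east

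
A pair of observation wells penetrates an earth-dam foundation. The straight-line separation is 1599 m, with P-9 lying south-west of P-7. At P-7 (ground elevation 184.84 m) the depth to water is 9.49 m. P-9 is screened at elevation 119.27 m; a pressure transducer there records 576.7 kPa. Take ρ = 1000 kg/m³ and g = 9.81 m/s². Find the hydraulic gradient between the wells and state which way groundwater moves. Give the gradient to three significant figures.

i ≈ 0.00169; groundwater flows toward the north-east

Total head at P-7: h = 184.84 − 9.49 = 175.35 m.
Pressure head at P-9: ψ = P/(ρg) = 576.7×1000 / (1000 × 9.81) = 58.79 m.
Total head at P-9: h = z + ψ = 119.27 + 58.79 = 178.06 m.
Head difference: h(P-7) − h(P-9) = 175.35 − 178.06 = -2.71 m.
Hydraulic gradient: i = |Δh| / L = 2.71 / 1599 = 0.00169.
Flow is from higher to lower head: from P-9 toward P-7, i.e. toward the north-east.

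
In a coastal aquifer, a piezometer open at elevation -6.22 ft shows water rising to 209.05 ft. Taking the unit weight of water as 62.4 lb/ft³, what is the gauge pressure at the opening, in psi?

P ≈ 93.3 psi

Pressure head ψ = h − z = 209.05 − (-6.22) = 215.27 ft.
P = γ·ψ / 144 = 62.4 × 215.27 / 144 = 93.3 psi.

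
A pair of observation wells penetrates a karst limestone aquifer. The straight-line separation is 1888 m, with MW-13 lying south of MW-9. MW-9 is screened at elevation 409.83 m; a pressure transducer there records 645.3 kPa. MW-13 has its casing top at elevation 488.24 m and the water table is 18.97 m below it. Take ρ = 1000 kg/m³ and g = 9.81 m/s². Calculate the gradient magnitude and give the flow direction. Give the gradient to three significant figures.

i ≈ 0.00336; groundwater flows toward the south

Pressure head at MW-9: ψ = P/(ρg) = 645.3×1000 / (1000 × 9.81) = 65.78 m.
Total head at MW-9: h = z + ψ = 409.83 + 65.78 = 475.61 m.
Total head at MW-13: h = 488.24 − 18.97 = 469.27 m.
Head difference: h(MW-9) − h(MW-13) = 475.61 − 469.27 = 6.34 m.
Hydraulic gradient: i = |Δh| / L = 6.34 / 1888 = 0.00336.
Flow is from higher to lower head: from MW-9 toward MW-13, i.e. toward the south.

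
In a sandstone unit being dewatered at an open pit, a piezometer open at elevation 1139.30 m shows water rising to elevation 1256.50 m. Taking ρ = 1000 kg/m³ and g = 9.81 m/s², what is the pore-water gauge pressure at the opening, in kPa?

Pressure head ψ = h − z = 1256.50 − 1139.30 = 117.20 m.
P = ρgψ = 1000 × 9.81 × 117.20 = 1149732 Pa ≈ 1150 kPa.

P ≈ 1150 kPa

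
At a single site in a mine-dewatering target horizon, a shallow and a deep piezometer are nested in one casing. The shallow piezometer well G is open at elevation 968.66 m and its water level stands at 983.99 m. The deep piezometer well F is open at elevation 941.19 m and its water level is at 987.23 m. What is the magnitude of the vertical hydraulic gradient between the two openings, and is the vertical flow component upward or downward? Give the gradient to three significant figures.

Total head at well G: h = 983.99 m (water level in the standpipe).
Total head at well F: h = 987.23 m.
Δh = h(well G) − h(well F) = 983.99 − 987.23 = -3.24 m.
Vertical separation Δz = 968.66 − 941.19 = 27.47 m.
|i_v| = |Δh| / Δz = 3.24 / 27.47 = 0.118.
Head is higher in the deep piezometer, so vertical flow is upward (discharge condition).

|i_v| ≈ 0.118; vertical flow is upward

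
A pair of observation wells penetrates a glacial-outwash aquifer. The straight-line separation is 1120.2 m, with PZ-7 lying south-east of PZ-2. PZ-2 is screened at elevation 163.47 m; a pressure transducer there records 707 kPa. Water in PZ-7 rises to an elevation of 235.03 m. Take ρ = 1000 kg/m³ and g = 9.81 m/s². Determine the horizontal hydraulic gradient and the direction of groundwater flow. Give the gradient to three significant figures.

i ≈ 0.000455; groundwater flows toward the south-east

Pressure head at PZ-2: ψ = P/(ρg) = 707×1000 / (1000 × 9.81) = 72.07 m.
Total head at PZ-2: h = z + ψ = 163.47 + 72.07 = 235.54 m.
Total head at PZ-7: h = 235.03 m (water level in the piezometer is the total head).
Head difference: h(PZ-2) − h(PZ-7) = 235.54 − 235.03 = 0.51 m.
Hydraulic gradient: i = |Δh| / L = 0.51 / 1120.2 = 0.000455.
Flow is from higher to lower head: from PZ-2 toward PZ-7, i.e. toward the south-east.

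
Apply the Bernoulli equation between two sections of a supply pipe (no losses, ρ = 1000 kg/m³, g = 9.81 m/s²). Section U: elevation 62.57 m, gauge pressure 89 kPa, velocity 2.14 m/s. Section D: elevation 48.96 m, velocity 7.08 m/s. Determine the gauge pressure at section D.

P₂ ≈ 200 kPa

Pressure head at U: ψ₁ = P₁/(ρg) = 89×1000 / (1000 × 9.81) = 9.07 m.
Velocity heads: v₁²/2g = 2.14²/19.62 = 0.233 m; v₂²/2g = 7.08²/19.62 = 2.555 m.
Total head H = z₁ + ψ₁ + v₁²/2g = 62.57 + 9.07 + 0.233 = 71.87 m.
ψ₂ = H − z₂ − v₂²/2g = 71.87 − 48.96 − 2.555 = 20.36 m.
P₂ = ρgψ₂ = 1000 × 9.81 × 20.36 ≈ 200 kPa.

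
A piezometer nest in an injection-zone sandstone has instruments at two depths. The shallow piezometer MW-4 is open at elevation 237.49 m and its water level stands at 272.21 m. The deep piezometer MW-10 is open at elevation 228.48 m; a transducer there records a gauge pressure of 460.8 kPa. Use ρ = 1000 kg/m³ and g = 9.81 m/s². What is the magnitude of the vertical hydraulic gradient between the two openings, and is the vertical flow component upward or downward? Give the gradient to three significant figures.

|i_v| ≈ 0.360; vertical flow is upward

Total head at MW-4: h = 272.21 m (water level in the standpipe).
Pressure head at MW-10: ψ = P/(ρg) = 460.8×1000 / (1000 × 9.81) = 46.97 m.
Total head at MW-10: h = z + ψ = 228.48 + 46.97 = 275.45 m.
Δh = h(MW-4) − h(MW-10) = 272.21 − 275.45 = -3.24 m.
Vertical separation Δz = 237.49 − 228.48 = 9.01 m.
|i_v| = |Δh| / Δz = 3.24 / 9.01 = 0.360.
Head is higher in the deep piezometer, so vertical flow is upward (discharge condition).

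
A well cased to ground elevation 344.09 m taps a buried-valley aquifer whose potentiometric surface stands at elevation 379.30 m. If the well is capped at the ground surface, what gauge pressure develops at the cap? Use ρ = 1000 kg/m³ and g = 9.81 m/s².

P ≈ 345 kPa

Head above the cap: Δh = 379.30 − 344.09 = 35.21 m.
P = ρgΔh = 1000 × 9.81 × 35.21 = 345410 Pa ≈ 345 kPa.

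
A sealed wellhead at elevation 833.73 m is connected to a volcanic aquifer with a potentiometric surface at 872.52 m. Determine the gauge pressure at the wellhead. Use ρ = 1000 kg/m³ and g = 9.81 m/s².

P ≈ 381 kPa

Head above the cap: Δh = 872.52 − 833.73 = 38.79 m.
P = ρgΔh = 1000 × 9.81 × 38.79 = 380530 Pa ≈ 381 kPa.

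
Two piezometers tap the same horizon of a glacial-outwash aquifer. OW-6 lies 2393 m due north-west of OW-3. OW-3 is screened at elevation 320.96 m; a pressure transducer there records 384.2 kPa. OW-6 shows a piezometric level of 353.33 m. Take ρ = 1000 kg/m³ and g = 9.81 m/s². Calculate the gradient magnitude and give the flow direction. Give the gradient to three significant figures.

i ≈ 0.00284; groundwater flows toward the north-west

Pressure head at OW-3: ψ = P/(ρg) = 384.2×1000 / (1000 × 9.81) = 39.16 m.
Total head at OW-3: h = z + ψ = 320.96 + 39.16 = 360.12 m.
Total head at OW-6: h = 353.33 m (water level in the piezometer is the total head).
Head difference: h(OW-3) − h(OW-6) = 360.12 − 353.33 = 6.79 m.
Hydraulic gradient: i = |Δh| / L = 6.79 / 2393 = 0.00284.
Flow is from higher to lower head: from OW-3 toward OW-6, i.e. toward the north-west.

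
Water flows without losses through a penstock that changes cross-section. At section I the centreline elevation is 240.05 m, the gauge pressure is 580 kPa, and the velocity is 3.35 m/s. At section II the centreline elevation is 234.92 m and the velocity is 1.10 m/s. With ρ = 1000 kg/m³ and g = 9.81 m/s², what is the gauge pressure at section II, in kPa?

P₂ ≈ 635 kPa

Pressure head at I: ψ₁ = P₁/(ρg) = 580×1000 / (1000 × 9.81) = 59.12 m.
Velocity heads: v₁²/2g = 3.35²/19.62 = 0.572 m; v₂²/2g = 1.10²/19.62 = 0.062 m.
Total head H = z₁ + ψ₁ + v₁²/2g = 240.05 + 59.12 + 0.572 = 299.74 m.
ψ₂ = H − z₂ − v₂²/2g = 299.74 − 234.92 − 0.062 = 64.76 m.
P₂ = ρgψ₂ = 1000 × 9.81 × 64.76 ≈ 635 kPa.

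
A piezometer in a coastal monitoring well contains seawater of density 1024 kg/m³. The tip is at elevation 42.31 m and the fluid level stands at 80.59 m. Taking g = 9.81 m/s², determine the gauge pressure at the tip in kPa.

Pressure head ψ = h − z = 80.59 − 42.31 = 38.28 m.
P = ρgψ = 1024 × 9.81 × 38.28 = 384539 Pa ≈ 385 kPa.

P ≈ 385 kPa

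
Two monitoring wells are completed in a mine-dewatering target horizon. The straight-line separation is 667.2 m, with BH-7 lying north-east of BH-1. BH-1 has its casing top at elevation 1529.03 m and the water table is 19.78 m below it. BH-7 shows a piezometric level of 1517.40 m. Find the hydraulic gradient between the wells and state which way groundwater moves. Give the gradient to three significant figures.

i ≈ 0.0122; groundwater flows toward the south-west

Total head at BH-1: h = 1529.03 − 19.78 = 1509.25 m.
Total head at BH-7: h = 1517.40 m (water level in the piezometer is the total head).
Head difference: h(BH-1) − h(BH-7) = 1509.25 − 1517.40 = -8.15 m.
Hydraulic gradient: i = |Δh| / L = 8.15 / 667.2 = 0.0122.
Flow is from higher to lower head: from BH-7 toward BH-1, i.e. toward the south-west.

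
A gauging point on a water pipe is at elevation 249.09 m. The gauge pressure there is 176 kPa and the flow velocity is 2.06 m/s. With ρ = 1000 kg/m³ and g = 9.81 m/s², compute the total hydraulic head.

h ≈ 267.25 m

Pressure head ψ = P/(ρg) = 176×1000 / (1000 × 9.81) = 17.94 m.
Velocity head = v²/(2g) = 2.06² / (2 × 9.81) = 0.216 m.
h = z + ψ + v²/(2g) = 249.09 + 17.94 + 0.216 = 267.25 m.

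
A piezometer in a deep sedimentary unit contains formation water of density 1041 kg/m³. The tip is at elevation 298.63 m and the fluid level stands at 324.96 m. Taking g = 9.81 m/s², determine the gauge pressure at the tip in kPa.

Pressure head ψ = h − z = 324.96 − 298.63 = 26.33 m.
P = ρgψ = 1041 × 9.81 × 26.33 = 268887 Pa ≈ 269 kPa.

P ≈ 269 kPa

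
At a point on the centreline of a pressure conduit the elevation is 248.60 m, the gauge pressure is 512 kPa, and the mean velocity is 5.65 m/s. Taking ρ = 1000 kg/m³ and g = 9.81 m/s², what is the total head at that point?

h ≈ 302.42 m

Pressure head ψ = P/(ρg) = 512×1000 / (1000 × 9.81) = 52.19 m.
Velocity head = v²/(2g) = 5.65² / (2 × 9.81) = 1.627 m.
h = z + ψ + v²/(2g) = 248.60 + 52.19 + 1.627 = 302.42 m.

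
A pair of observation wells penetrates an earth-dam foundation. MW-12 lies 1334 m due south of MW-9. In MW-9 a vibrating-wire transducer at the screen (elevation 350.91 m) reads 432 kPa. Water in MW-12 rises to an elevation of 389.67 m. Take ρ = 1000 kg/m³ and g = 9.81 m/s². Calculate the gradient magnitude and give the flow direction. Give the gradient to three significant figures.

i ≈ 0.00396; groundwater flows toward the south

Pressure head at MW-9: ψ = P/(ρg) = 432×1000 / (1000 × 9.81) = 44.04 m.
Total head at MW-9: h = z + ψ = 350.91 + 44.04 = 394.95 m.
Total head at MW-12: h = 389.67 m (water level in the piezometer is the total head).
Head difference: h(MW-9) − h(MW-12) = 394.95 − 389.67 = 5.28 m.
Hydraulic gradient: i = |Δh| / L = 5.28 / 1334 = 0.00396.
Flow is from higher to lower head: from MW-9 toward MW-12, i.e. toward the south.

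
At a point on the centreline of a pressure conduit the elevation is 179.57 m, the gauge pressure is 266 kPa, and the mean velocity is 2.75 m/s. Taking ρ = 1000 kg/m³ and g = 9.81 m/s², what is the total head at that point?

h ≈ 207.07 m

Pressure head ψ = P/(ρg) = 266×1000 / (1000 × 9.81) = 27.12 m.
Velocity head = v²/(2g) = 2.75² / (2 × 9.81) = 0.385 m.
h = z + ψ + v²/(2g) = 179.57 + 27.12 + 0.385 = 207.07 m.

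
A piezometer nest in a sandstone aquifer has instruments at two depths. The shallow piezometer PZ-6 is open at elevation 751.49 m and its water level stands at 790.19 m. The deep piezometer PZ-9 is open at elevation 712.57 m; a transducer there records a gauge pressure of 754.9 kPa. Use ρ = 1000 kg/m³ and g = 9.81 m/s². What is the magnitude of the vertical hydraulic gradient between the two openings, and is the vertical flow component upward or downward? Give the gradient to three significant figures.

|i_v| ≈ 0.0172; vertical flow is downward

Total head at PZ-6: h = 790.19 m (water level in the standpipe).
Pressure head at PZ-9: ψ = P/(ρg) = 754.9×1000 / (1000 × 9.81) = 76.95 m.
Total head at PZ-9: h = z + ψ = 712.57 + 76.95 = 789.52 m.
Δh = h(PZ-6) − h(PZ-9) = 790.19 − 789.52 = 0.67 m.
Vertical separation Δz = 751.49 − 712.57 = 38.92 m.
|i_v| = |Δh| / Δz = 0.67 / 38.92 = 0.0172.
Head is higher in the shallow piezometer, so vertical flow is downward (recharge condition).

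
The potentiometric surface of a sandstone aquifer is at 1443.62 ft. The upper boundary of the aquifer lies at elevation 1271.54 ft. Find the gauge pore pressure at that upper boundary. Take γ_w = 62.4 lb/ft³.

Pressure head at the aquifer top: ψ = h − z = 1443.62 − 1271.54 = 172.08 ft.
P = γψ/144 = 62.4 × 172.08 / 144 = 74.6 psi.

P ≈ 74.6 psi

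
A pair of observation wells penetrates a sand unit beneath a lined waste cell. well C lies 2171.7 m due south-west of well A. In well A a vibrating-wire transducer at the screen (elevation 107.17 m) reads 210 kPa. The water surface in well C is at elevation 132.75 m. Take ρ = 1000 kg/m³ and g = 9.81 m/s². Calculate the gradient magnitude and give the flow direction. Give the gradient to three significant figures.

Pressure head at well A: ψ = P/(ρg) = 210×1000 / (1000 × 9.81) = 21.41 m.
Total head at well A: h = z + ψ = 107.17 + 21.41 = 128.58 m.
Total head at well C: h = 132.75 m (water level in the piezometer is the total head).
Head difference: h(well A) − h(well C) = 128.58 − 132.75 = -4.17 m.
Hydraulic gradient: i = |Δh| / L = 4.17 / 2171.7 = 0.00192.
Flow is from higher to lower head: from well C toward well A, i.e. toward the north-east.

i ≈ 0.00192; groundwater flows toward the north-east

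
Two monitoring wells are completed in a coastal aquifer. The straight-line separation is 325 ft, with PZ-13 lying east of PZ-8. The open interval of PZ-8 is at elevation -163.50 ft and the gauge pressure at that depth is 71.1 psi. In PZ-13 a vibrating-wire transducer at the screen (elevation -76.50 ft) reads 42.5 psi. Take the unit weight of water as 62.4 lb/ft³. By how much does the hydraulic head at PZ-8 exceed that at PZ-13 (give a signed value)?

Pressure head at PZ-8: ψ = 144·P/γ = 144 × 71.1 / 62.4 = 164.08 ft.
Total head at PZ-8: h = z + ψ = -163.50 + 164.08 = 0.58 ft.
Pressure head at PZ-13: ψ = 144·P/γ = 144 × 42.5 / 62.4 = 98.08 ft.
Total head at PZ-13: h = z + ψ = -76.50 + 98.08 = 21.58 ft.
Head difference: h(PZ-8) − h(PZ-13) = 0.58 − 21.58 = -21.00 ft.

Δh ≈ -21.00 ft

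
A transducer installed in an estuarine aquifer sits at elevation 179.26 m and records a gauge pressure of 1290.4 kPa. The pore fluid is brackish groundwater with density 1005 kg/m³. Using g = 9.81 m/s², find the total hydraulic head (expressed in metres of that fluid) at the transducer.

h ≈ 310.14 m

ψ = P/(ρg) = 1290.4×1000 / (1005 × 9.81) = 130.88 m.
h = z + ψ = 179.26 + 130.88 = 310.14 m.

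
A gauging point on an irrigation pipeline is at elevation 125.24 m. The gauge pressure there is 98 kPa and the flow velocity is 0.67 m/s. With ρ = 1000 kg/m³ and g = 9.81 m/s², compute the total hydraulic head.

Pressure head ψ = P/(ρg) = 98×1000 / (1000 × 9.81) = 9.99 m.
Velocity head = v²/(2g) = 0.67² / (2 × 9.81) = 0.023 m.
h = z + ψ + v²/(2g) = 125.24 + 9.99 + 0.023 = 135.25 m.

h ≈ 135.25 m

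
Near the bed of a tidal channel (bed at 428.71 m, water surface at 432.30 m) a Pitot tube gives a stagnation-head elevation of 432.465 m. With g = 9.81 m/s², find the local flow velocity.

v ≈ 1.80 m/s

Near the bed, under hydrostatic conditions, the piezometric head (z + ψ) equals the free-surface elevation, 432.30 m.
Velocity head = total − piezometric = 432.465 − 432.30 = 0.165 m.
v = √(2g·h_v) = √(2 × 9.81 × 0.165) = 1.80 m/s.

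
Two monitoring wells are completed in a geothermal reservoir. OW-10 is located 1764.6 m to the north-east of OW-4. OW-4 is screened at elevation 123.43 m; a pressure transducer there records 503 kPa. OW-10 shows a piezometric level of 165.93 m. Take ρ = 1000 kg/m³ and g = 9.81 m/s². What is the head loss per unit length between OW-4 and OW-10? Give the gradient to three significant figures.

Pressure head at OW-4: ψ = P/(ρg) = 503×1000 / (1000 × 9.81) = 51.27 m.
Total head at OW-4: h = z + ψ = 123.43 + 51.27 = 174.70 m.
Total head at OW-10: h = 165.93 m (water level in the piezometer is the total head).
Head difference: h(OW-4) − h(OW-10) = 174.70 − 165.93 = 8.77 m.
Hydraulic gradient: i = |Δh| / L = 8.77 / 1764.6 = 0.00497.

i ≈ 0.00497 m/m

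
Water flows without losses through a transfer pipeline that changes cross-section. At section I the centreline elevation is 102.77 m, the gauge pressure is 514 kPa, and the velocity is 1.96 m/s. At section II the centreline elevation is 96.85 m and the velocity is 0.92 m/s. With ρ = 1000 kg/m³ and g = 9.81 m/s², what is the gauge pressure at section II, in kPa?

P₂ ≈ 574 kPa

Pressure head at I: ψ₁ = P₁/(ρg) = 514×1000 / (1000 × 9.81) = 52.40 m.
Velocity heads: v₁²/2g = 1.96²/19.62 = 0.196 m; v₂²/2g = 0.92²/19.62 = 0.043 m.
Total head H = z₁ + ψ₁ + v₁²/2g = 102.77 + 52.40 + 0.196 = 155.37 m.
ψ₂ = H − z₂ − v₂²/2g = 155.37 − 96.85 − 0.043 = 58.48 m.
P₂ = ρgψ₂ = 1000 × 9.81 × 58.48 ≈ 574 kPa.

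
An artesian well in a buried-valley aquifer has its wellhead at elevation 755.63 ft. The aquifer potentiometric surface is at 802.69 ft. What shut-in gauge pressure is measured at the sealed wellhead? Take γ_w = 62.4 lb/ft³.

P ≈ 20.4 psi

Head above the cap: Δh = 802.69 − 755.63 = 47.06 ft.
P = γΔh/144 = 62.4 × 47.06 / 144 = 20.4 psi.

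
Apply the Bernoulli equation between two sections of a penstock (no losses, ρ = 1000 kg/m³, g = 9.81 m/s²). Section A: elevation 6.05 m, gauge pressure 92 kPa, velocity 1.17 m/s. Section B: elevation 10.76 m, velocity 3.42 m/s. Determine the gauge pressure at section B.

Pressure head at A: ψ₁ = P₁/(ρg) = 92×1000 / (1000 × 9.81) = 9.38 m.
Velocity heads: v₁²/2g = 1.17²/19.62 = 0.070 m; v₂²/2g = 3.42²/19.62 = 0.596 m.
Total head H = z₁ + ψ₁ + v₁²/2g = 6.05 + 9.38 + 0.070 = 15.50 m.
ψ₂ = H − z₂ − v₂²/2g = 15.50 − 10.76 − 0.596 = 4.14 m.
P₂ = ρgψ₂ = 1000 × 9.81 × 4.14 ≈ 40.6 kPa.

P₂ ≈ 40.6 kPa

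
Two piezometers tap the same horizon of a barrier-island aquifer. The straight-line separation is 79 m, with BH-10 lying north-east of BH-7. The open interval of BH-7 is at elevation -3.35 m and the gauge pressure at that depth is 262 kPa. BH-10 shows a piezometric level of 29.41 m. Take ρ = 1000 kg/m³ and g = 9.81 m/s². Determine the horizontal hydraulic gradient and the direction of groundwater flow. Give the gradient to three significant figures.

i ≈ 0.0766; groundwater flows toward the south-west

Pressure head at BH-7: ψ = P/(ρg) = 262×1000 / (1000 × 9.81) = 26.71 m.
Total head at BH-7: h = z + ψ = -3.35 + 26.71 = 23.36 m.
Total head at BH-10: h = 29.41 m (water level in the piezometer is the total head).
Head difference: h(BH-7) − h(BH-10) = 23.36 − 29.41 = -6.05 m.
Hydraulic gradient: i = |Δh| / L = 6.05 / 79 = 0.0766.
Flow is from higher to lower head: from BH-10 toward BH-7, i.e. toward the south-west.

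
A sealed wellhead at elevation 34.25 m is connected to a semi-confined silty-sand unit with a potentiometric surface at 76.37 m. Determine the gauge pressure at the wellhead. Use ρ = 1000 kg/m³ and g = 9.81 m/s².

Head above the cap: Δh = 76.37 − 34.25 = 42.12 m.
P = ρgΔh = 1000 × 9.81 × 42.12 = 413197 Pa ≈ 413 kPa.

P ≈ 413 kPa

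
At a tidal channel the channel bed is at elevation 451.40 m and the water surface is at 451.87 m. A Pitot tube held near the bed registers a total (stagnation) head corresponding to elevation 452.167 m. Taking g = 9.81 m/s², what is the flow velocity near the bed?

v ≈ 2.41 m/s

Near the bed, under hydrostatic conditions, the piezometric head (z + ψ) equals the free-surface elevation, 451.87 m.
Velocity head = total − piezometric = 452.167 − 451.87 = 0.297 m.
v = √(2g·h_v) = √(2 × 9.81 × 0.297) = 2.41 m/s.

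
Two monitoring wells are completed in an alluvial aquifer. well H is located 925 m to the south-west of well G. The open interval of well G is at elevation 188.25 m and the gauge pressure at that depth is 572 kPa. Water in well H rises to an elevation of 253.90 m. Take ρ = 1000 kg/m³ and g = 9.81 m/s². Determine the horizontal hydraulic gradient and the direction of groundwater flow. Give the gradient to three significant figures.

Pressure head at well G: ψ = P/(ρg) = 572×1000 / (1000 × 9.81) = 58.31 m.
Total head at well G: h = z + ψ = 188.25 + 58.31 = 246.56 m.
Total head at well H: h = 253.90 m (water level in the piezometer is the total head).
Head difference: h(well G) − h(well H) = 246.56 − 253.90 = -7.34 m.
Hydraulic gradient: i = |Δh| / L = 7.34 / 925 = 0.00794.
Flow is from higher to lower head: from well H toward well G, i.e. toward the north-east.

i ≈ 0.00794; groundwater flows toward the north-east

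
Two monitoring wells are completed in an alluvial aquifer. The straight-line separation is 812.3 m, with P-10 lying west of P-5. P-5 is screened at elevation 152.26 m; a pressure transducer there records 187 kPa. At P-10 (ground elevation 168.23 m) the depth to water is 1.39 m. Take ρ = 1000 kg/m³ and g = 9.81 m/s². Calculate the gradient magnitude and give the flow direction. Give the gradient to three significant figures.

i ≈ 0.00552; groundwater flows toward the west

Pressure head at P-5: ψ = P/(ρg) = 187×1000 / (1000 × 9.81) = 19.06 m.
Total head at P-5: h = z + ψ = 152.26 + 19.06 = 171.32 m.
Total head at P-10: h = 168.23 − 1.39 = 166.84 m.
Head difference: h(P-5) − h(P-10) = 171.32 − 166.84 = 4.48 m.
Hydraulic gradient: i = |Δh| / L = 4.48 / 812.3 = 0.00552.
Flow is from higher to lower head: from P-5 toward P-10, i.e. toward the west.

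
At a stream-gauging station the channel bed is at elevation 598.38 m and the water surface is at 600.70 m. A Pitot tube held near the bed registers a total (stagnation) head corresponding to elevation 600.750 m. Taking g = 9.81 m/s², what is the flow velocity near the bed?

v ≈ 0.990 m/s

Near the bed, under hydrostatic conditions, the piezometric head (z + ψ) equals the free-surface elevation, 600.70 m.
Velocity head = total − piezometric = 600.750 − 600.70 = 0.050 m.
v = √(2g·h_v) = √(2 × 9.81 × 0.050) = 0.990 m/s.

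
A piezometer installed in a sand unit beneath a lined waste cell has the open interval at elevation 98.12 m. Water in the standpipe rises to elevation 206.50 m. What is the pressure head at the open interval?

ψ ≈ 108.38 m

Total head h = 206.50 m (the water-surface elevation in the piezometer).
Pressure head ψ = h − z = 206.50 − 98.12 = 108.38 m.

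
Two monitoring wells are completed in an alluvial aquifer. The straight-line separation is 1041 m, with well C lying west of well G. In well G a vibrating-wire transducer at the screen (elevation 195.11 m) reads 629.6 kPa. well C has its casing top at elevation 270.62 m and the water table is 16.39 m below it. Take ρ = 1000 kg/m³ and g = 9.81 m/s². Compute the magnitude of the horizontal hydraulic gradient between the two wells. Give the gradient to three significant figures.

i ≈ 0.00486

Pressure head at well G: ψ = P/(ρg) = 629.6×1000 / (1000 × 9.81) = 64.18 m.
Total head at well G: h = z + ψ = 195.11 + 64.18 = 259.29 m.
Total head at well C: h = 270.62 − 16.39 = 254.23 m.
Head difference: h(well G) − h(well C) = 259.29 − 254.23 = 5.06 m.
Hydraulic gradient: i = |Δh| / L = 5.06 / 1041 = 0.00486.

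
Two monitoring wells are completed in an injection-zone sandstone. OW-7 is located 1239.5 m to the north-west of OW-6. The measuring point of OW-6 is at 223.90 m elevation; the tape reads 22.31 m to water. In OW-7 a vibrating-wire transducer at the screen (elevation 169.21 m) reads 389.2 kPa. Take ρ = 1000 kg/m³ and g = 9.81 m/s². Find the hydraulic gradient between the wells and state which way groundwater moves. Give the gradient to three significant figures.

i ≈ 0.00588; groundwater flows toward the south-east

Total head at OW-6: h = 223.90 − 22.31 = 201.59 m.
Pressure head at OW-7: ψ = P/(ρg) = 389.2×1000 / (1000 × 9.81) = 39.67 m.
Total head at OW-7: h = z + ψ = 169.21 + 39.67 = 208.88 m.
Head difference: h(OW-6) − h(OW-7) = 201.59 − 208.88 = -7.29 m.
Hydraulic gradient: i = |Δh| / L = 7.29 / 1239.5 = 0.00588.
Flow is from higher to lower head: from OW-7 toward OW-6, i.e. toward the south-east.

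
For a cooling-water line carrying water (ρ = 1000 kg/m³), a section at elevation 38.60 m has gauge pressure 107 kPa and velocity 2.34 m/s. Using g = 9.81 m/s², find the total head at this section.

h ≈ 49.79 m

Pressure head ψ = P/(ρg) = 107×1000 / (1000 × 9.81) = 10.91 m.
Velocity head = v²/(2g) = 2.34² / (2 × 9.81) = 0.279 m.
h = z + ψ + v²/(2g) = 38.60 + 10.91 + 0.279 = 49.79 m.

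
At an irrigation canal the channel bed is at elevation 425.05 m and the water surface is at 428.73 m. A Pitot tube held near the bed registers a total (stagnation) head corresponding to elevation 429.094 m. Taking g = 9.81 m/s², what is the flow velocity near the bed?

Near the bed, under hydrostatic conditions, the piezometric head (z + ψ) equals the free-surface elevation, 428.73 m.
Velocity head = total − piezometric = 429.094 − 428.73 = 0.364 m.
v = √(2g·h_v) = √(2 × 9.81 × 0.364) = 2.67 m/s.

v ≈ 2.67 m/s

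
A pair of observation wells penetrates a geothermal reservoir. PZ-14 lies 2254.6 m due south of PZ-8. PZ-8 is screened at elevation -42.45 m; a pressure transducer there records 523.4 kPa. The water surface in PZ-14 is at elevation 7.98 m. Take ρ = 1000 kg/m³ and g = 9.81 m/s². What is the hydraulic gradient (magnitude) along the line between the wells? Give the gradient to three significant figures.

Pressure head at PZ-8: ψ = P/(ρg) = 523.4×1000 / (1000 × 9.81) = 53.35 m.
Total head at PZ-8: h = z + ψ = -42.45 + 53.35 = 10.90 m.
Total head at PZ-14: h = 7.98 m (water level in the piezometer is the total head).
Head difference: h(PZ-8) − h(PZ-14) = 10.90 − 7.98 = 2.92 m.
Hydraulic gradient: i = |Δh| / L = 2.92 / 2254.6 = 0.00130.

i ≈ 0.00130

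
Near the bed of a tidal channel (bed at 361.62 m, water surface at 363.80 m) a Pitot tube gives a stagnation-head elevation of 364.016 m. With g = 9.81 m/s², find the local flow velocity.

v ≈ 2.06 m/s

Near the bed, under hydrostatic conditions, the piezometric head (z + ψ) equals the free-surface elevation, 363.80 m.
Velocity head = total − piezometric = 364.016 − 363.80 = 0.216 m.
v = √(2g·h_v) = √(2 × 9.81 × 0.216) = 2.06 m/s.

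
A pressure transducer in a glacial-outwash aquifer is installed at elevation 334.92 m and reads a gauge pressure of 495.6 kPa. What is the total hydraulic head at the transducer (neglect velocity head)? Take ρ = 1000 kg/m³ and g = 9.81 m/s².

ψ = P/(ρg) = 495.6×1000 / (1000 × 9.81) = 50.52 m.
h = z + ψ = 334.92 + 50.52 = 385.44 m.

h ≈ 385.44 m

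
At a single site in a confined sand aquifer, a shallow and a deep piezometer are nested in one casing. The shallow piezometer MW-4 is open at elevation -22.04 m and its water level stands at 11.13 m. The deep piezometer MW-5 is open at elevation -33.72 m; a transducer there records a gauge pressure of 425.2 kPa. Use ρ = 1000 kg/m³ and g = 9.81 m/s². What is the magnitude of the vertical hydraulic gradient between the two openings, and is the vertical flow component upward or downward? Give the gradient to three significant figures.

Total head at MW-4: h = 11.13 m (water level in the standpipe).
Pressure head at MW-5: ψ = P/(ρg) = 425.2×1000 / (1000 × 9.81) = 43.34 m.
Total head at MW-5: h = z + ψ = -33.72 + 43.34 = 9.62 m.
Δh = h(MW-4) − h(MW-5) = 11.13 − 9.62 = 1.51 m.
Vertical separation Δz = -22.04 − (-33.72) = 11.68 m.
|i_v| = |Δh| / Δz = 1.51 / 11.68 = 0.129.
Head is higher in the shallow piezometer, so vertical flow is downward (recharge condition).

|i_v| ≈ 0.129; vertical flow is downward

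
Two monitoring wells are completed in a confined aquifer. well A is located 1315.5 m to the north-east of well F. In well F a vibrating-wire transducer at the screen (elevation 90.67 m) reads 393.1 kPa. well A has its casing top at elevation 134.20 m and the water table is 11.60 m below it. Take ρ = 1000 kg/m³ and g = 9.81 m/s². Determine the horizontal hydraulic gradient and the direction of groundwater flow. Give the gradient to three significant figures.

i ≈ 0.00619; groundwater flows toward the north-east

Pressure head at well F: ψ = P/(ρg) = 393.1×1000 / (1000 × 9.81) = 40.07 m.
Total head at well F: h = z + ψ = 90.67 + 40.07 = 130.74 m.
Total head at well A: h = 134.20 − 11.60 = 122.60 m.
Head difference: h(well F) − h(well A) = 130.74 − 122.60 = 8.14 m.
Hydraulic gradient: i = |Δh| / L = 8.14 / 1315.5 = 0.00619.
Flow is from higher to lower head: from well F toward well A, i.e. toward the north-east.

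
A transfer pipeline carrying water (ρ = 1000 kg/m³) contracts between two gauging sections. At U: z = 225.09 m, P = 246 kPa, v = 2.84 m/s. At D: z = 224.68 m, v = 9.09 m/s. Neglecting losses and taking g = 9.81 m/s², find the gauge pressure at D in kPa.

P₂ ≈ 213 kPa

Pressure head at U: ψ₁ = P₁/(ρg) = 246×1000 / (1000 × 9.81) = 25.08 m.
Velocity heads: v₁²/2g = 2.84²/19.62 = 0.411 m; v₂²/2g = 9.09²/19.62 = 4.211 m.
Total head H = z₁ + ψ₁ + v₁²/2g = 225.09 + 25.08 + 0.411 = 250.58 m.
ψ₂ = H − z₂ − v₂²/2g = 250.58 − 224.68 − 4.211 = 21.69 m.
P₂ = ρgψ₂ = 1000 × 9.81 × 21.69 ≈ 213 kPa.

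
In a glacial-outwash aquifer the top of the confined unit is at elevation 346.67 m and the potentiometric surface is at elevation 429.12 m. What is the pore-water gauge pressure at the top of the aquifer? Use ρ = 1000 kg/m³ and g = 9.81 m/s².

P ≈ 809 kPa

Pressure head at the aquifer top: ψ = h − z = 429.12 − 346.67 = 82.45 m.
P = ρgψ = 1000 × 9.81 × 82.45 = 808834 Pa ≈ 809 kPa.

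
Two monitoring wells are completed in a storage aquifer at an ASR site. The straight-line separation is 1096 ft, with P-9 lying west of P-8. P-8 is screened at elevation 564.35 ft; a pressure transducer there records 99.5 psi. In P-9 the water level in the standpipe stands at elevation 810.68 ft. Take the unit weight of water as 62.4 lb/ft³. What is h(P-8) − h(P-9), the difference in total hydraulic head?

Pressure head at P-8: ψ = 144·P/γ = 144 × 99.5 / 62.4 = 229.62 ft.
Total head at P-8: h = z + ψ = 564.35 + 229.62 = 793.97 ft.
Total head at P-9: h = 810.68 ft (water level in the piezometer is the total head).
Head difference: h(P-8) − h(P-9) = 793.97 − 810.68 = -16.71 ft.

Δh ≈ -16.71 ft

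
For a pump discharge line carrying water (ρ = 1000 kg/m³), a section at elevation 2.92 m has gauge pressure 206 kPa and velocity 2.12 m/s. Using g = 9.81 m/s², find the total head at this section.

h ≈ 24.15 m

Pressure head ψ = P/(ρg) = 206×1000 / (1000 × 9.81) = 21.00 m.
Velocity head = v²/(2g) = 2.12² / (2 × 9.81) = 0.229 m.
h = z + ψ + v²/(2g) = 2.92 + 21.00 + 0.229 = 24.15 m.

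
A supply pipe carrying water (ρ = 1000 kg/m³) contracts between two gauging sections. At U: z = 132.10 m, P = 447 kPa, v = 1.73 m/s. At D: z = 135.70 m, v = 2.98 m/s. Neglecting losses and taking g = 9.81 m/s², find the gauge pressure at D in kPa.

Pressure head at U: ψ₁ = P₁/(ρg) = 447×1000 / (1000 × 9.81) = 45.57 m.
Velocity heads: v₁²/2g = 1.73²/19.62 = 0.153 m; v₂²/2g = 2.98²/19.62 = 0.453 m.
Total head H = z₁ + ψ₁ + v₁²/2g = 132.10 + 45.57 + 0.153 = 177.82 m.
ψ₂ = H − z₂ − v₂²/2g = 177.82 − 135.70 − 0.453 = 41.67 m.
P₂ = ρgψ₂ = 1000 × 9.81 × 41.67 ≈ 409 kPa.

P₂ ≈ 409 kPa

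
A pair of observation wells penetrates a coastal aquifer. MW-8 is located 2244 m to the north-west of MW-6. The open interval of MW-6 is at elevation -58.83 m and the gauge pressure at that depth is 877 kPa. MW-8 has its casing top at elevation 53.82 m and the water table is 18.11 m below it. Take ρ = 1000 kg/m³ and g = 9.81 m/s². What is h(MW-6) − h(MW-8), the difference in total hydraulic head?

Pressure head at MW-6: ψ = P/(ρg) = 877×1000 / (1000 × 9.81) = 89.40 m.
Total head at MW-6: h = z + ψ = -58.83 + 89.40 = 30.57 m.
Total head at MW-8: h = 53.82 − 18.11 = 35.71 m.
Head difference: h(MW-6) − h(MW-8) = 30.57 − 35.71 = -5.14 m.

Δh ≈ -5.14 m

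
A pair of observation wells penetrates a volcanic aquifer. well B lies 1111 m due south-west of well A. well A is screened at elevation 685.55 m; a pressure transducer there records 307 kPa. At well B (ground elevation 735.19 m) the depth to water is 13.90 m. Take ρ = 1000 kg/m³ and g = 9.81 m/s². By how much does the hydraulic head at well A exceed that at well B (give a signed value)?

Pressure head at well A: ψ = P/(ρg) = 307×1000 / (1000 × 9.81) = 31.29 m.
Total head at well A: h = z + ψ = 685.55 + 31.29 = 716.84 m.
Total head at well B: h = 735.19 − 13.90 = 721.29 m.
Head difference: h(well A) − h(well B) = 716.84 − 721.29 = -4.45 m.

Δh ≈ -4.45 m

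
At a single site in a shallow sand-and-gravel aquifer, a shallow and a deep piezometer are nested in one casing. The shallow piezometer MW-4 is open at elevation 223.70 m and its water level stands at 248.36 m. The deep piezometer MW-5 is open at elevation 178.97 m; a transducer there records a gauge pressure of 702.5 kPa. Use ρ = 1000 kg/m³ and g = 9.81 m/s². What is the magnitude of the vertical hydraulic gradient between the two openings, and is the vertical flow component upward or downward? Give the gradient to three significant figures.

Total head at MW-4: h = 248.36 m (water level in the standpipe).
Pressure head at MW-5: ψ = P/(ρg) = 702.5×1000 / (1000 × 9.81) = 71.61 m.
Total head at MW-5: h = z + ψ = 178.97 + 71.61 = 250.58 m.
Δh = h(MW-4) − h(MW-5) = 248.36 − 250.58 = -2.22 m.
Vertical separation Δz = 223.70 − 178.97 = 44.73 m.
|i_v| = |Δh| / Δz = 2.22 / 44.73 = 0.0496.
Head is higher in the deep piezometer, so vertical flow is upward (discharge condition).

|i_v| ≈ 0.0496; vertical flow is upward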